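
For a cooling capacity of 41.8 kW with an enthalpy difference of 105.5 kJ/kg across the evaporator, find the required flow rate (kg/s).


m_dot = Q / dh
m_dot = 41.8 / 105.5
m_dot = 0.3962 kg/s

0.3962


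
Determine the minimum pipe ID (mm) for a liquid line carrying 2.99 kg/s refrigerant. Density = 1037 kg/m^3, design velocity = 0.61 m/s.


A = m_dot / (rho * v) = 2.99 / (1037 * 0.61) = 0.004726749609 m^2
d = sqrt(4*A/pi) * 1000
d = 77.6 mm

77.6


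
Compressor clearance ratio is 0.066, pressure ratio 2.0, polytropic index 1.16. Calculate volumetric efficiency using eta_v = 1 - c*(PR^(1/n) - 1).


PR^(1/n) = 2.0^(1/1.16) = 1.81764312
eta_v = 1 - 0.066 * (1.81764312 - 1)
eta_v = 0.946

0.946


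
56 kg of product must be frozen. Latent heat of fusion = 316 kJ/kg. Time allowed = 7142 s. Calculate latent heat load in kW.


Q_lat = m * h_fg / t
Q_lat = 56 * 316 / 7142
Q_lat = 2.48 kW

2.48


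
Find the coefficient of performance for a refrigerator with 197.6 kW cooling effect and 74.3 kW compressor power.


COP = Q_evap / W
COP = 197.6 / 74.3
COP = 2.659

2.659


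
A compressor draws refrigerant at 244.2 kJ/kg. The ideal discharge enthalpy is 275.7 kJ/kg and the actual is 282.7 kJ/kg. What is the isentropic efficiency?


dh_ideal = 275.7 - 244.2 = 31.5 kJ/kg
dh_actual = 282.7 - 244.2 = 38.5 kJ/kg
eta_s = dh_ideal / dh_actual = 31.5 / 38.5
eta_s = 0.8182

0.8182


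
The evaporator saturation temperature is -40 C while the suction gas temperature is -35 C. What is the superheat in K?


Superheat = T_suction - T_evap
Superheat = -35 - (-40)
Superheat = 5 K

5


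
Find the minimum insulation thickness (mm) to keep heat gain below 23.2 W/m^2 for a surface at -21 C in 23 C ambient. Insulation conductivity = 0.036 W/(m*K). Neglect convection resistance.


dT = 23 - (-21) = 44 K
thickness = k * dT / q_max * 1000
thickness = 0.036 * 44 / 23.2 * 1000
thickness = 68.3 mm

68.3


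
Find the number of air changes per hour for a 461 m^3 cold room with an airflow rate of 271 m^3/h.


ACH = flow / volume
ACH = 271 / 461
ACH = 0.588

0.588


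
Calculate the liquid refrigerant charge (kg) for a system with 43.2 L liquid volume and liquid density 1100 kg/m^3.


Charge = V * rho / 1000
Charge = 43.2 * 1100 / 1000
Charge = 47.52 kg

47.52


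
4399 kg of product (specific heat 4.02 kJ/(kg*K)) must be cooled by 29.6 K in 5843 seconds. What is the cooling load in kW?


Q = m * cp * dT / t
Q = 4399 * 4.02 * 29.6 / 5843
Q = 89.585 kW

89.585


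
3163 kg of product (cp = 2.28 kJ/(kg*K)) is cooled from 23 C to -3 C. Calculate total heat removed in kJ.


dT = 23 - (-3) = 26 K
Q = m * cp * dT = 3163 * 2.28 * 26
Q = 187503 kJ

187503


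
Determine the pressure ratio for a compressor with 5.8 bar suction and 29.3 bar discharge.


PR = P_high / P_low
PR = 29.3 / 5.8
PR = 5.052

5.052


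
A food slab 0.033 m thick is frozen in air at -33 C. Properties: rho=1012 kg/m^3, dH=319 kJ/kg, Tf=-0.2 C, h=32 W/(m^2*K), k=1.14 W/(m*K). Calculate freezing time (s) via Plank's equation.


dT = -0.2 - (-33) = 32.8 K
term1 = a/(2h) = 0.033/(2*32) = 0.000515625
term2 = a^2/(8k) = 0.033^2/(8*1.14) = 0.0001194078947
t = rho*dH*1000/dT * (term1 + term2)
t = 1012*319*1000/32.8 * (0.000515625 + 0.0001194078947)
t = 6250 s

6250


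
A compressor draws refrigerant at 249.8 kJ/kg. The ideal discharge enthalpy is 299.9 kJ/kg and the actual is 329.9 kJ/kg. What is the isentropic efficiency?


dh_ideal = 299.9 - 249.8 = 50.1 kJ/kg
dh_actual = 329.9 - 249.8 = 80.1 kJ/kg
eta_s = dh_ideal / dh_actual = 50.1 / 80.1
eta_s = 0.6255

0.6255


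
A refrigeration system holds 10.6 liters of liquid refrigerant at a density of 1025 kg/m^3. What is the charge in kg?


Charge = V * rho / 1000
Charge = 10.6 * 1025 / 1000
Charge = 10.87 kg

10.87


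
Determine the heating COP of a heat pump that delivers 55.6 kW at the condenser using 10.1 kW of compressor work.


COP_hp = Q_cond / W
COP_hp = 55.6 / 10.1
COP_hp = 5.505

5.505


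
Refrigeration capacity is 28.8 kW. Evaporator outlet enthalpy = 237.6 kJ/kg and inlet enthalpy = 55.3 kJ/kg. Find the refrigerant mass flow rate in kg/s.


dh = 237.6 - 55.3 = 182.3 kJ/kg
m_dot = Q / dh = 28.8 / 182.3 = 0.158 kg/s

0.158


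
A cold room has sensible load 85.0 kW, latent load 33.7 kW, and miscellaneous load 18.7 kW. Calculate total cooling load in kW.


Q_total = Q_s + Q_l + Q_misc
Q_total = 85.0 + 33.7 + 18.7
Q_total = 137.4 kW

137.4


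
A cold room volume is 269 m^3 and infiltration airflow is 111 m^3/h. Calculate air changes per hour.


ACH = flow / volume
ACH = 111 / 269
ACH = 0.413

0.413


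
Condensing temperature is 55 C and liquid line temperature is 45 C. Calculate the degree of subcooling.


Subcooling = T_cond - T_liquid
Subcooling = 55 - 45
Subcooling = 10 K

10


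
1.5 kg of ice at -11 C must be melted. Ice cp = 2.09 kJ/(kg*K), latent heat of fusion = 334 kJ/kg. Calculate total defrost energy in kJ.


Sensible heat = cp * dT = 2.09 * 11 = 22.99 kJ/kg
Total per kg = 22.99 + 334 = 356.99 kJ/kg
Q = m * total = 1.5 * 356.99
Q = 535.5 kJ

535.5


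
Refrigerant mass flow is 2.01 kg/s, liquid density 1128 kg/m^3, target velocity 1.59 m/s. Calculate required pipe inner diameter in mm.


A = m_dot / (rho * v) = 2.01 / (1128 * 1.59) = 0.001120701191 m^2
d = sqrt(4*A/pi) * 1000
d = 37.8 mm

37.8


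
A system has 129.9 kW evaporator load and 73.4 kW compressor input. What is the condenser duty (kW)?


Q_cond = Q_evap + W
Q_cond = 129.9 + 73.4
Q_cond = 203.3 kW

203.3


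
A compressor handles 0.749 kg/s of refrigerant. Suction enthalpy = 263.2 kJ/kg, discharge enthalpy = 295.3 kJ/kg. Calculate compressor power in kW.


dh = 295.3 - 263.2 = 32.1 kJ/kg
W = m_dot * dh = 0.749 * 32.1 = 24.04 kW

24.04


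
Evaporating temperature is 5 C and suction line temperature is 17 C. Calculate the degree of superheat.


Superheat = T_suction - T_evap
Superheat = 17 - (5)
Superheat = 12 K

12


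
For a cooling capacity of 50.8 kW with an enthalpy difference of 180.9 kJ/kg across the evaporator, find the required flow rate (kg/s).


m_dot = Q / dh
m_dot = 50.8 / 180.9
m_dot = 0.2808 kg/s

0.2808


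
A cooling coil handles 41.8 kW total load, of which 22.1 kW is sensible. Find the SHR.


SHR = Q_sensible / Q_total
SHR = 22.1 / 41.8
SHR = 0.529

0.529


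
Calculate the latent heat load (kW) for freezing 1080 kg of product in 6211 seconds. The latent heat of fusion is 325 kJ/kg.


Q_lat = m * h_fg / t
Q_lat = 1080 * 325 / 6211
Q_lat = 56.51 kW

56.51


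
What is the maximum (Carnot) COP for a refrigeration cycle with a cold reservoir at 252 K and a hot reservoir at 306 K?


dT = 306 - 252 = 54 K
COP_carnot = T_cold / dT = 252 / 54
COP_carnot = 4.667

4.667


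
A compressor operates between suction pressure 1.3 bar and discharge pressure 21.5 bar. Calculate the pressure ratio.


PR = P_high / P_low
PR = 21.5 / 1.3
PR = 16.538

16.538


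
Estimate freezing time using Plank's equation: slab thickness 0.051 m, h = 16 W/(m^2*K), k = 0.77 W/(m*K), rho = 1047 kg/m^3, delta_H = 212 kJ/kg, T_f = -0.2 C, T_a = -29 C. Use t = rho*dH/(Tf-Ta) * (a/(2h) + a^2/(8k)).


dT = -0.2 - (-29) = 28.8 K
term1 = a/(2h) = 0.051/(2*16) = 0.00159375
term2 = a^2/(8k) = 0.051^2/(8*0.77) = 0.0004222402597
t = rho*dH*1000/dT * (term1 + term2)
t = 1047*212*1000/28.8 * (0.00159375 + 0.0004222402597)
t = 15537 s

15537


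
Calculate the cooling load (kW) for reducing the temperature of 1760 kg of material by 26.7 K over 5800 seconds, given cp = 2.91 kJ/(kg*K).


Q = m * cp * dT / t
Q = 1760 * 2.91 * 26.7 / 5800
Q = 23.577 kW

23.577


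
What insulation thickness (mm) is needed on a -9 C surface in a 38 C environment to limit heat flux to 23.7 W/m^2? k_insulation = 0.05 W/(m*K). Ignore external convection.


dT = 38 - (-9) = 47 K
thickness = k * dT / q_max * 1000
thickness = 0.05 * 47 / 23.7 * 1000
thickness = 99.2 mm

99.2


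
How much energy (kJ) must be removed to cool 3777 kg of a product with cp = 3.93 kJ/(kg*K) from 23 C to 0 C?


dT = 23 - (0) = 23 K
Q = m * cp * dT = 3777 * 3.93 * 23
Q = 341403 kJ

341403


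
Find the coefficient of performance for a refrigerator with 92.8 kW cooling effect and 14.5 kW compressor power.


COP = Q_evap / W
COP = 92.8 / 14.5
COP = 6.4

6.4


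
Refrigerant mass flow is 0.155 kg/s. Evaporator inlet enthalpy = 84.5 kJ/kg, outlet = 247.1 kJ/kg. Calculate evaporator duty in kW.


dh = 247.1 - 84.5 = 162.6 kJ/kg
Q_evap = m_dot * dh = 0.155 * 162.6
Q_evap = 25.2 kW

25.2


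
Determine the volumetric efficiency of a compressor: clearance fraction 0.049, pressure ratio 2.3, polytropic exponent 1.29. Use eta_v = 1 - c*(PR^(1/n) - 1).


PR^(1/n) = 2.3^(1/1.29) = 1.90725681
eta_v = 1 - 0.049 * (1.90725681 - 1)
eta_v = 0.9555

0.9555


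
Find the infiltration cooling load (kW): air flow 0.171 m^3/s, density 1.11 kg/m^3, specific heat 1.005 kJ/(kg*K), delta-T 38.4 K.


Q = V_dot * rho * cp * dT
Q = 0.171 * 1.11 * 1.005 * 38.4
Q = 7.325 kW

7.325


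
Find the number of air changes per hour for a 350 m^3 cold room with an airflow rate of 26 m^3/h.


ACH = flow / volume
ACH = 26 / 350
ACH = 0.074

0.074


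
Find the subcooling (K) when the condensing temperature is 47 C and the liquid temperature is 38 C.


Subcooling = T_cond - T_liquid
Subcooling = 47 - 38
Subcooling = 9 K

9


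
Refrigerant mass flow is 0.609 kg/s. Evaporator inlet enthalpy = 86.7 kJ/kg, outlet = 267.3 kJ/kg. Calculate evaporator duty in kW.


dh = 267.3 - 86.7 = 180.6 kJ/kg
Q_evap = m_dot * dh = 0.609 * 180.6
Q_evap = 109.99 kW

109.99


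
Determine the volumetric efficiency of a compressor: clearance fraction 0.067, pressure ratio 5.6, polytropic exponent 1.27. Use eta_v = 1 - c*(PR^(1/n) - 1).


PR^(1/n) = 5.6^(1/1.27) = 3.88261592
eta_v = 1 - 0.067 * (3.88261592 - 1)
eta_v = 0.8069

0.8069


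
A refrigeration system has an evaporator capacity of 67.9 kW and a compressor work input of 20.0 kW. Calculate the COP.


COP = Q_evap / W
COP = 67.9 / 20.0
COP = 3.395

3.395


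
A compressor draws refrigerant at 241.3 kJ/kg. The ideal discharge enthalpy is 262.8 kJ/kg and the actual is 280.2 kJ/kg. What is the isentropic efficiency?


dh_ideal = 262.8 - 241.3 = 21.5 kJ/kg
dh_actual = 280.2 - 241.3 = 38.9 kJ/kg
eta_s = dh_ideal / dh_actual = 21.5 / 38.9
eta_s = 0.5527

0.5527


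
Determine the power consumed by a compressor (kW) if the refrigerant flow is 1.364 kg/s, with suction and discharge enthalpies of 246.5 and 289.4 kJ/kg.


dh = 289.4 - 246.5 = 42.9 kJ/kg
W = m_dot * dh = 1.364 * 42.9 = 58.52 kW

58.52


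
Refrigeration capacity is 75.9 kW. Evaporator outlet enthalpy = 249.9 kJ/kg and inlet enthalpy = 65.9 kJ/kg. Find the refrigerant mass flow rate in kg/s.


dh = 249.9 - 65.9 = 184.0 kJ/kg
m_dot = Q / dh = 75.9 / 184.0 = 0.4125 kg/s

0.4125


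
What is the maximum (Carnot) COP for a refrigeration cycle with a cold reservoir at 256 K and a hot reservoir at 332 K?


dT = 332 - 256 = 76 K
COP_carnot = T_cold / dT = 256 / 76
COP_carnot = 3.368

3.368


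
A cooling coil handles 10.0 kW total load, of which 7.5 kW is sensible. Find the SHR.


SHR = Q_sensible / Q_total
SHR = 7.5 / 10.0
SHR = 0.75

0.75


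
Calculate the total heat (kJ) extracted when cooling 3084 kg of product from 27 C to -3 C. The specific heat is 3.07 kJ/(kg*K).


dT = 27 - (-3) = 30 K
Q = m * cp * dT = 3084 * 3.07 * 30
Q = 284036 kJ

284036


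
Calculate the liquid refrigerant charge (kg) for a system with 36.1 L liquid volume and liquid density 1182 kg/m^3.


Charge = V * rho / 1000
Charge = 36.1 * 1182 / 1000
Charge = 42.67 kg

42.67


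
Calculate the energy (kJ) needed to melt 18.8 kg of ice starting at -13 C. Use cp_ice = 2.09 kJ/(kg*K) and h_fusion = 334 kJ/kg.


Sensible heat = cp * dT = 2.09 * 13 = 27.17 kJ/kg
Total per kg = 27.17 + 334 = 361.17 kJ/kg
Q = m * total = 18.8 * 361.17
Q = 6790.0 kJ

6790.0


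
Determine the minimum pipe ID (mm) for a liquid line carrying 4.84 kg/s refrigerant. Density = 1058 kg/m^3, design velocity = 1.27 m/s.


A = m_dot / (rho * v) = 4.84 / (1058 * 1.27) = 0.003602101722 m^2
d = sqrt(4*A/pi) * 1000
d = 67.7 mm

67.7


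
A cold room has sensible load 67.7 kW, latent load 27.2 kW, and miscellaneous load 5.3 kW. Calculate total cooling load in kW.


Q_total = Q_s + Q_l + Q_misc
Q_total = 67.7 + 27.2 + 5.3
Q_total = 100.2 kW

100.2


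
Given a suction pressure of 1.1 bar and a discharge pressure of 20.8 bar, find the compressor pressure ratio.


PR = P_high / P_low
PR = 20.8 / 1.1
PR = 18.909

18.909


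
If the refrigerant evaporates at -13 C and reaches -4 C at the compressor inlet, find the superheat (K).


Superheat = T_suction - T_evap
Superheat = -4 - (-13)
Superheat = 9 K

9


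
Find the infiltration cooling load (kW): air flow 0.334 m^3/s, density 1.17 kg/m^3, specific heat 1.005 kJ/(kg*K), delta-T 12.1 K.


Q = V_dot * rho * cp * dT
Q = 0.334 * 1.17 * 1.005 * 12.1
Q = 4.752 kW

4.752


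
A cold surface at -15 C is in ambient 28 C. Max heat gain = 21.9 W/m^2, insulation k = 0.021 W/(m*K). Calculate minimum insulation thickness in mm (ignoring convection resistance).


dT = 28 - (-15) = 43 K
thickness = k * dT / q_max * 1000
thickness = 0.021 * 43 / 21.9 * 1000
thickness = 41.2 mm

41.2


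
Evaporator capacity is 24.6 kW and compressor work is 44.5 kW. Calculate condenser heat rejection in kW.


Q_cond = Q_evap + W
Q_cond = 24.6 + 44.5
Q_cond = 69.1 kW

69.1


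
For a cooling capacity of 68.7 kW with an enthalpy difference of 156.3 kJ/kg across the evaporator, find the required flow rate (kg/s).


m_dot = Q / dh
m_dot = 68.7 / 156.3
m_dot = 0.4395 kg/s

0.4395


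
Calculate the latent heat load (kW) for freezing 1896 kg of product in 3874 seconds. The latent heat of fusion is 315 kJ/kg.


Q_lat = m * h_fg / t
Q_lat = 1896 * 315 / 3874
Q_lat = 154.17 kW

154.17


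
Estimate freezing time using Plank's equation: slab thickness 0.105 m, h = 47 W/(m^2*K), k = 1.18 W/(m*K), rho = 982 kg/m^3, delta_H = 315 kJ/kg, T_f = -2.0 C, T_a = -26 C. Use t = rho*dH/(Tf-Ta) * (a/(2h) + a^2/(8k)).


dT = -2.0 - (-26) = 24.0 K
term1 = a/(2h) = 0.105/(2*47) = 0.001117021277
term2 = a^2/(8k) = 0.105^2/(8*1.18) = 0.001167902542
t = rho*dH*1000/dT * (term1 + term2)
t = 982*315*1000/24.0 * (0.001117021277 + 0.001167902542)
t = 29450 s

29450


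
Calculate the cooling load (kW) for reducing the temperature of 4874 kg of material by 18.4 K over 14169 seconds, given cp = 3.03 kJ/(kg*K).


Q = m * cp * dT / t
Q = 4874 * 3.03 * 18.4 / 14169
Q = 19.178 kW

19.178


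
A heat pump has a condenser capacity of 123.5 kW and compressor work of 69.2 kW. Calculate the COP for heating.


COP_hp = Q_cond / W
COP_hp = 123.5 / 69.2
COP_hp = 1.785

1.785


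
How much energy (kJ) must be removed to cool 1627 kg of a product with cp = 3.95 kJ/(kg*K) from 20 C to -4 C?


dT = 20 - (-4) = 24 K
Q = m * cp * dT = 1627 * 3.95 * 24
Q = 154240 kJ

154240


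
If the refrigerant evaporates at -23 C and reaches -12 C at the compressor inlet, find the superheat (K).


Superheat = T_suction - T_evap
Superheat = -12 - (-23)
Superheat = 11 K

11


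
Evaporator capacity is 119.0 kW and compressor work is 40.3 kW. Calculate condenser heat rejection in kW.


Q_cond = Q_evap + W
Q_cond = 119.0 + 40.3
Q_cond = 159.3 kW

159.3


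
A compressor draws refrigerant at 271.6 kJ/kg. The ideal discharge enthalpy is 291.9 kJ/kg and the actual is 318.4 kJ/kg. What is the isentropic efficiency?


dh_ideal = 291.9 - 271.6 = 20.3 kJ/kg
dh_actual = 318.4 - 271.6 = 46.8 kJ/kg
eta_s = dh_ideal / dh_actual = 20.3 / 46.8
eta_s = 0.4338

0.4338


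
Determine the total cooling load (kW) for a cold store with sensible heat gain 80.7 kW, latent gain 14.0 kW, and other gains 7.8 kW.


Q_total = Q_s + Q_l + Q_misc
Q_total = 80.7 + 14.0 + 7.8
Q_total = 102.5 kW

102.5


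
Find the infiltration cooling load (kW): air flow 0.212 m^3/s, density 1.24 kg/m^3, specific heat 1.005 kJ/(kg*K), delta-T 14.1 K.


Q = V_dot * rho * cp * dT
Q = 0.212 * 1.24 * 1.005 * 14.1
Q = 3.725 kW

3.725


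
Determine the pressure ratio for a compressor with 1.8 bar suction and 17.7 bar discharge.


PR = P_high / P_low
PR = 17.7 / 1.8
PR = 9.833

9.833


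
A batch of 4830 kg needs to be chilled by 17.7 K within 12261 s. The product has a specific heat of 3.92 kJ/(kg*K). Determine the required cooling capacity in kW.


Q = m * cp * dT / t
Q = 4830 * 3.92 * 17.7 / 12261
Q = 27.333 kW

27.333


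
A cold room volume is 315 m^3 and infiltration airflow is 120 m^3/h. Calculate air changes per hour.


ACH = flow / volume
ACH = 120 / 315
ACH = 0.381

0.381


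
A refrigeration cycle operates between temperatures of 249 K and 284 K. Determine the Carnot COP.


dT = 284 - 249 = 35 K
COP_carnot = T_cold / dT = 249 / 35
COP_carnot = 7.114

7.114


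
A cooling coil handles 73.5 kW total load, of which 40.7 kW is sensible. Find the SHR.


SHR = Q_sensible / Q_total
SHR = 40.7 / 73.5
SHR = 0.554

0.554


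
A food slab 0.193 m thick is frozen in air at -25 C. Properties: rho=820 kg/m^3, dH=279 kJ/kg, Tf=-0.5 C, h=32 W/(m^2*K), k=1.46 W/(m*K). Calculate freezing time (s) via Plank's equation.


dT = -0.5 - (-25) = 24.5 K
term1 = a/(2h) = 0.193/(2*32) = 0.003015625
term2 = a^2/(8k) = 0.193^2/(8*1.46) = 0.003189126712
t = rho*dH*1000/dT * (term1 + term2)
t = 820*279*1000/24.5 * (0.003015625 + 0.003189126712)
t = 57940 s

57940


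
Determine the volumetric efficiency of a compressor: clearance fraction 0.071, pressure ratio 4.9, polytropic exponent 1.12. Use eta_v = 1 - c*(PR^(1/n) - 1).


PR^(1/n) = 4.9^(1/1.12) = 4.13282009
eta_v = 1 - 0.071 * (4.13282009 - 1)
eta_v = 0.7776

0.7776


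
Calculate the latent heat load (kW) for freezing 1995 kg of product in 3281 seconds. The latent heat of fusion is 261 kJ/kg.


Q_lat = m * h_fg / t
Q_lat = 1995 * 261 / 3281
Q_lat = 158.7 kW

158.7


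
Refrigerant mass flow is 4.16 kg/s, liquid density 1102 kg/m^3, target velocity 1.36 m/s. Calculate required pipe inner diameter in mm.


A = m_dot / (rho * v) = 4.16 / (1102 * 1.36) = 0.002775701932 m^2
d = sqrt(4*A/pi) * 1000
d = 59.4 mm

59.4


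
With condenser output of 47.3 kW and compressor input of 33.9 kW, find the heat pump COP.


COP_hp = Q_cond / W
COP_hp = 47.3 / 33.9
COP_hp = 1.395

1.395


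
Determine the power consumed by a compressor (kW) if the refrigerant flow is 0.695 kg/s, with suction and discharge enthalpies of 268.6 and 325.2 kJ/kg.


dh = 325.2 - 268.6 = 56.6 kJ/kg
W = m_dot * dh = 0.695 * 56.6 = 39.34 kW

39.34


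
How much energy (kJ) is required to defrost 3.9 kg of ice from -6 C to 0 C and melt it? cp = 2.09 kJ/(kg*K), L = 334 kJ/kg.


Sensible heat = cp * dT = 2.09 * 6 = 12.54 kJ/kg
Total per kg = 12.54 + 334 = 346.54 kJ/kg
Q = m * total = 3.9 * 346.54
Q = 1351.5 kJ

1351.5


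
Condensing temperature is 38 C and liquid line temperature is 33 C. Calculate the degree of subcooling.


Subcooling = T_cond - T_liquid
Subcooling = 38 - 33
Subcooling = 5 K

5


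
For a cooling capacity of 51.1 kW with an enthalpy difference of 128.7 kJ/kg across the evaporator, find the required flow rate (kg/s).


m_dot = Q / dh
m_dot = 51.1 / 128.7
m_dot = 0.397 kg/s

0.397


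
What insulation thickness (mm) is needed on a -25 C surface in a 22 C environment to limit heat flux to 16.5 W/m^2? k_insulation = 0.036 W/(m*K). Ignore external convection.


dT = 22 - (-25) = 47 K
thickness = k * dT / q_max * 1000
thickness = 0.036 * 47 / 16.5 * 1000
thickness = 102.5 mm

102.5


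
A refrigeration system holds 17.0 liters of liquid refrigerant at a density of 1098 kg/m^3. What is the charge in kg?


Charge = V * rho / 1000
Charge = 17.0 * 1098 / 1000
Charge = 18.67 kg

18.67


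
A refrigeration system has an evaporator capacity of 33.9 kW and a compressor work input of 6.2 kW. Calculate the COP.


COP = Q_evap / W
COP = 33.9 / 6.2
COP = 5.468

5.468


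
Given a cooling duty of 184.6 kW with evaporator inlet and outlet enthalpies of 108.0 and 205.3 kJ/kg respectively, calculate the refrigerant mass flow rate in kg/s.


dh = 205.3 - 108.0 = 97.3 kJ/kg
m_dot = Q / dh = 184.6 / 97.3 = 1.8972 kg/s

1.8972


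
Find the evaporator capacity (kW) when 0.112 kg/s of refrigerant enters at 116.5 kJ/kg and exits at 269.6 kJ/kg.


dh = 269.6 - 116.5 = 153.1 kJ/kg
Q_evap = m_dot * dh = 0.112 * 153.1
Q_evap = 17.15 kW

17.15


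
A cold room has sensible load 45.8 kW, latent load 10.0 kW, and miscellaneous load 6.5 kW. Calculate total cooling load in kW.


Q_total = Q_s + Q_l + Q_misc
Q_total = 45.8 + 10.0 + 6.5
Q_total = 62.3 kW

62.3


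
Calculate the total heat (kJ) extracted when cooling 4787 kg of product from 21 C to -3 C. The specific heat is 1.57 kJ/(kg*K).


dT = 21 - (-3) = 24 K
Q = m * cp * dT = 4787 * 1.57 * 24
Q = 180374 kJ

180374


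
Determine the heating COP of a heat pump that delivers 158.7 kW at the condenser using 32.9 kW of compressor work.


COP_hp = Q_cond / W
COP_hp = 158.7 / 32.9
COP_hp = 4.824

4.824


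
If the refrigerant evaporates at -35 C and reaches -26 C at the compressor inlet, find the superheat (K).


Superheat = T_suction - T_evap
Superheat = -26 - (-35)
Superheat = 9 K

9


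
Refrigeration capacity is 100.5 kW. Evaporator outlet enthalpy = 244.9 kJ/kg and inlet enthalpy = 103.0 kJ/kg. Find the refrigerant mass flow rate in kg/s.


dh = 244.9 - 103.0 = 141.9 kJ/kg
m_dot = Q / dh = 100.5 / 141.9 = 0.7082 kg/s

0.7082


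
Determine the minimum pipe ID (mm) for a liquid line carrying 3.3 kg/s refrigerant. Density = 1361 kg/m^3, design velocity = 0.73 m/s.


A = m_dot / (rho * v) = 3.3 / (1361 * 0.73) = 0.003321490041 m^2
d = sqrt(4*A/pi) * 1000
d = 65.0 mm

65.0


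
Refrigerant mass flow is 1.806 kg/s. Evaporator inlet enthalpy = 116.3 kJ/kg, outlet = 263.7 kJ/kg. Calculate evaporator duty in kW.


dh = 263.7 - 116.3 = 147.4 kJ/kg
Q_evap = m_dot * dh = 1.806 * 147.4
Q_evap = 266.2 kW

266.2


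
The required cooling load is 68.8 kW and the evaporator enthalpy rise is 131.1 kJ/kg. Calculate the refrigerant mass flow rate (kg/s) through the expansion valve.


m_dot = Q / dh
m_dot = 68.8 / 131.1
m_dot = 0.5248 kg/s

0.5248


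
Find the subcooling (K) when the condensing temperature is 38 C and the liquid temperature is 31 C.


Subcooling = T_cond - T_liquid
Subcooling = 38 - 31
Subcooling = 7 K

7


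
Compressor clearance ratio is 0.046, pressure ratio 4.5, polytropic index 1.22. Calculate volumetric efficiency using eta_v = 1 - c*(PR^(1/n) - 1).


PR^(1/n) = 4.5^(1/1.22) = 3.43099506
eta_v = 1 - 0.046 * (3.43099506 - 1)
eta_v = 0.8882

0.8882


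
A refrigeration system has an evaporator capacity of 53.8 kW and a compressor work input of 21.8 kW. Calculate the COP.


COP = Q_evap / W
COP = 53.8 / 21.8
COP = 2.468

2.468


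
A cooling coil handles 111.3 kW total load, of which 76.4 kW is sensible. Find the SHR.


SHR = Q_sensible / Q_total
SHR = 76.4 / 111.3
SHR = 0.686

0.686


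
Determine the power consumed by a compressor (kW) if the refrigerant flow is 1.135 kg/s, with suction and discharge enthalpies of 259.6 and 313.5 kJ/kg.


dh = 313.5 - 259.6 = 53.9 kJ/kg
W = m_dot * dh = 1.135 * 53.9 = 61.18 kW

61.18


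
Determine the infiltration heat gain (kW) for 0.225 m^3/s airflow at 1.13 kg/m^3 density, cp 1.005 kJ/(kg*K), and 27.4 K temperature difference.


Q = V_dot * rho * cp * dT
Q = 0.225 * 1.13 * 1.005 * 27.4
Q = 7.001 kW

7.001


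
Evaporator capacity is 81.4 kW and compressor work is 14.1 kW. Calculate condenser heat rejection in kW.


Q_cond = Q_evap + W
Q_cond = 81.4 + 14.1
Q_cond = 95.5 kW

95.5


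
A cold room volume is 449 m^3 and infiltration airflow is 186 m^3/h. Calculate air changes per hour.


ACH = flow / volume
ACH = 186 / 449
ACH = 0.414

0.414


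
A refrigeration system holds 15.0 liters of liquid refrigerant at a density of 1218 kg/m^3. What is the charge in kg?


Charge = V * rho / 1000
Charge = 15.0 * 1218 / 1000
Charge = 18.27 kg

18.27


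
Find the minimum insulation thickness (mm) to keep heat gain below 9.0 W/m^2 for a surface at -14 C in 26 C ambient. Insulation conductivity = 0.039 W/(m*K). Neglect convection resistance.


dT = 26 - (-14) = 40 K
thickness = k * dT / q_max * 1000
thickness = 0.039 * 40 / 9.0 * 1000
thickness = 173.3 mm

173.3


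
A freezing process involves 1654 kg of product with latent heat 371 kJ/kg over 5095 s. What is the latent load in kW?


Q_lat = m * h_fg / t
Q_lat = 1654 * 371 / 5095
Q_lat = 120.44 kW

120.44


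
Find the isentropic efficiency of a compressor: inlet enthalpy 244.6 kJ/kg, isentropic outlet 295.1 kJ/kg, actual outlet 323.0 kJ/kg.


dh_ideal = 295.1 - 244.6 = 50.5 kJ/kg
dh_actual = 323.0 - 244.6 = 78.4 kJ/kg
eta_s = dh_ideal / dh_actual = 50.5 / 78.4
eta_s = 0.6441

0.6441


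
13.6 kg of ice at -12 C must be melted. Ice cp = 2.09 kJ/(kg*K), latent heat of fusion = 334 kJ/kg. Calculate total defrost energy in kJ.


Sensible heat = cp * dT = 2.09 * 12 = 25.08 kJ/kg
Total per kg = 25.08 + 334 = 359.08 kJ/kg
Q = m * total = 13.6 * 359.08
Q = 4883.5 kJ

4883.5


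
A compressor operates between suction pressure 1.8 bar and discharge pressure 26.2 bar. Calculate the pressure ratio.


PR = P_high / P_low
PR = 26.2 / 1.8
PR = 14.556

14.556


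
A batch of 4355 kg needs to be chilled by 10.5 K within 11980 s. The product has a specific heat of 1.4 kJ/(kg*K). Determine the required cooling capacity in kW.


Q = m * cp * dT / t
Q = 4355 * 1.4 * 10.5 / 11980
Q = 5.344 kW

5.344


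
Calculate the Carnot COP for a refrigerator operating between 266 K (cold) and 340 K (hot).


dT = 340 - 266 = 74 K
COP_carnot = T_cold / dT = 266 / 74
COP_carnot = 3.595

3.595


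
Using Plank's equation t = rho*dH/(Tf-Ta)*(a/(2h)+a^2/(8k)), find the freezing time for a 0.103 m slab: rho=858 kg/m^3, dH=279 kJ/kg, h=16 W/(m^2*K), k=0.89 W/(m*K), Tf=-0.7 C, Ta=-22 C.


dT = -0.7 - (-22) = 21.3 K
term1 = a/(2h) = 0.103/(2*16) = 0.00321875
term2 = a^2/(8k) = 0.103^2/(8*0.89) = 0.00149002809
t = rho*dH*1000/dT * (term1 + term2)
t = 858*279*1000/21.3 * (0.00321875 + 0.00149002809)
t = 52920 s

52920


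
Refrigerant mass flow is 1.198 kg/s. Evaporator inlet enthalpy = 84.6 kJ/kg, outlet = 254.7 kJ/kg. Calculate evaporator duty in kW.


dh = 254.7 - 84.6 = 170.1 kJ/kg
Q_evap = m_dot * dh = 1.198 * 170.1
Q_evap = 203.78 kW

203.78


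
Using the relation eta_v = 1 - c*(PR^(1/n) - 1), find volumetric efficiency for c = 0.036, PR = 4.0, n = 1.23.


PR^(1/n) = 4.0^(1/1.23) = 3.08659514
eta_v = 1 - 0.036 * (3.08659514 - 1)
eta_v = 0.9249

0.9249


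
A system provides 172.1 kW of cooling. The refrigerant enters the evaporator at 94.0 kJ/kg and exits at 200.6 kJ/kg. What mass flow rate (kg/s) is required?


dh = 200.6 - 94.0 = 106.6 kJ/kg
m_dot = Q / dh = 172.1 / 106.6 = 1.6144 kg/s

1.6144


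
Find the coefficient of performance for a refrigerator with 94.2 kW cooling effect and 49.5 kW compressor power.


COP = Q_evap / W
COP = 94.2 / 49.5
COP = 1.903

1.903


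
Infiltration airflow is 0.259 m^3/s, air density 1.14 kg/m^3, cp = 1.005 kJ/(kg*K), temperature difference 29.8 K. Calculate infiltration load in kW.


Q = V_dot * rho * cp * dT
Q = 0.259 * 1.14 * 1.005 * 29.8
Q = 8.843 kW

8.843


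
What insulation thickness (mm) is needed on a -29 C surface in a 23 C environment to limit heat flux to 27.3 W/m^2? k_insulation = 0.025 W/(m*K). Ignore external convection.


dT = 23 - (-29) = 52 K
thickness = k * dT / q_max * 1000
thickness = 0.025 * 52 / 27.3 * 1000
thickness = 47.6 mm

47.6


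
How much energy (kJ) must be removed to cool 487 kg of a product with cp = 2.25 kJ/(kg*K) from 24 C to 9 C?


dT = 24 - (9) = 15 K
Q = m * cp * dT = 487 * 2.25 * 15
Q = 16436 kJ

16436


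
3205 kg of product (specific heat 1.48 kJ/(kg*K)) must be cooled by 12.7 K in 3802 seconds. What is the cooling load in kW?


Q = m * cp * dT / t
Q = 3205 * 1.48 * 12.7 / 3802
Q = 15.845 kW

15.845


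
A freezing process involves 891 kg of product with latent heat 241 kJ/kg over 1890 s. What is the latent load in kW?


Q_lat = m * h_fg / t
Q_lat = 891 * 241 / 1890
Q_lat = 113.61 kW

113.61


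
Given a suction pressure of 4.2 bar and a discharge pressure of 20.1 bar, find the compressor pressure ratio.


PR = P_high / P_low
PR = 20.1 / 4.2
PR = 4.786

4.786


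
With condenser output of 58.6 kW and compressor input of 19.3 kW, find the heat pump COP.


COP_hp = Q_cond / W
COP_hp = 58.6 / 19.3
COP_hp = 3.036

3.036


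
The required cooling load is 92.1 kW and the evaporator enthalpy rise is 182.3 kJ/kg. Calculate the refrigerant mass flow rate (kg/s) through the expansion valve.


m_dot = Q / dh
m_dot = 92.1 / 182.3
m_dot = 0.5052 kg/s

0.5052


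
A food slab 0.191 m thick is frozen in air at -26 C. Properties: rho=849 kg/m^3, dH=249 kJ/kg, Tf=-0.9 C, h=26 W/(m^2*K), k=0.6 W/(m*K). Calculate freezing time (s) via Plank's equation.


dT = -0.9 - (-26) = 25.1 K
term1 = a/(2h) = 0.191/(2*26) = 0.003673076923
term2 = a^2/(8k) = 0.191^2/(8*0.6) = 0.007600208333
t = rho*dH*1000/dT * (term1 + term2)
t = 849*249*1000/25.1 * (0.003673076923 + 0.007600208333)
t = 94948 s

94948


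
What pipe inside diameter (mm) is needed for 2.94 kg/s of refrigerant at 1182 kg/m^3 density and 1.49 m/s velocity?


A = m_dot / (rho * v) = 2.94 / (1182 * 1.49) = 0.001669335332 m^2
d = sqrt(4*A/pi) * 1000
d = 46.1 mm

46.1


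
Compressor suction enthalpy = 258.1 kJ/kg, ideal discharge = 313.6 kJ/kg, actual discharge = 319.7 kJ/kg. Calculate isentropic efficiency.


dh_ideal = 313.6 - 258.1 = 55.5 kJ/kg
dh_actual = 319.7 - 258.1 = 61.6 kJ/kg
eta_s = dh_ideal / dh_actual = 55.5 / 61.6
eta_s = 0.901

0.901


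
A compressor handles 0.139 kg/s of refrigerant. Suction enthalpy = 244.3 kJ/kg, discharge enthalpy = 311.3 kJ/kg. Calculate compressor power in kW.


dh = 311.3 - 244.3 = 67.0 kJ/kg
W = m_dot * dh = 0.139 * 67.0 = 9.31 kW

9.31


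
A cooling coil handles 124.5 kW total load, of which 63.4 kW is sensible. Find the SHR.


SHR = Q_sensible / Q_total
SHR = 63.4 / 124.5
SHR = 0.509

0.509


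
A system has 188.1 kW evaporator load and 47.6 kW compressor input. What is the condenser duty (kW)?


Q_cond = Q_evap + W
Q_cond = 188.1 + 47.6
Q_cond = 235.7 kW

235.7


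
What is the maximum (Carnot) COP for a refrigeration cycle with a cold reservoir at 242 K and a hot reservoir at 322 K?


dT = 322 - 242 = 80 K
COP_carnot = T_cold / dT = 242 / 80
COP_carnot = 3.025

3.025


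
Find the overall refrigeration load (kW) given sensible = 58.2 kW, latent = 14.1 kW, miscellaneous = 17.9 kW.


Q_total = Q_s + Q_l + Q_misc
Q_total = 58.2 + 14.1 + 17.9
Q_total = 90.2 kW

90.2


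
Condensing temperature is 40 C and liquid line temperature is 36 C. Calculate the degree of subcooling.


Subcooling = T_cond - T_liquid
Subcooling = 40 - 36
Subcooling = 4 K

4


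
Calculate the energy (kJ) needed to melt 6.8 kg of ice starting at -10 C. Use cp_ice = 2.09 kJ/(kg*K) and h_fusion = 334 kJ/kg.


Sensible heat = cp * dT = 2.09 * 10 = 20.9 kJ/kg
Total per kg = 20.9 + 334 = 354.9 kJ/kg
Q = m * total = 6.8 * 354.9
Q = 2413.3 kJ

2413.3


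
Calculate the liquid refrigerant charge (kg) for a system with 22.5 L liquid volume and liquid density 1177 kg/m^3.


Charge = V * rho / 1000
Charge = 22.5 * 1177 / 1000
Charge = 26.48 kg

26.48


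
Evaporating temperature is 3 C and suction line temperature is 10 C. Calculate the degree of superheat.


Superheat = T_suction - T_evap
Superheat = 10 - (3)
Superheat = 7 K

7


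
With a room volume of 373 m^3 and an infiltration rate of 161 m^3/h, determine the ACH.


ACH = flow / volume
ACH = 161 / 373
ACH = 0.432

0.432


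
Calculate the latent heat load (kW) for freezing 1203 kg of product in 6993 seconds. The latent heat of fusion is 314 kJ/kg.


Q_lat = m * h_fg / t
Q_lat = 1203 * 314 / 6993
Q_lat = 54.02 kW

54.02


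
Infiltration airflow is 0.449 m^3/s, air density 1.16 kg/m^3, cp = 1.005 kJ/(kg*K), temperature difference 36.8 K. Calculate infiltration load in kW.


Q = V_dot * rho * cp * dT
Q = 0.449 * 1.16 * 1.005 * 36.8
Q = 19.263 kW

19.263


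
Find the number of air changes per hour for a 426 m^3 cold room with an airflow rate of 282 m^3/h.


ACH = flow / volume
ACH = 282 / 426
ACH = 0.662

0.662


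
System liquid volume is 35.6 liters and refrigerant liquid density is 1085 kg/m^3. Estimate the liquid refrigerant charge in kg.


Charge = V * rho / 1000
Charge = 35.6 * 1085 / 1000
Charge = 38.63 kg

38.63


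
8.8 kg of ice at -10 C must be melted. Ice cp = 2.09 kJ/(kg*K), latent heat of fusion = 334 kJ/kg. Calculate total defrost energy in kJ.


Sensible heat = cp * dT = 2.09 * 10 = 20.9 kJ/kg
Total per kg = 20.9 + 334 = 354.9 kJ/kg
Q = m * total = 8.8 * 354.9
Q = 3123.1 kJ

3123.1


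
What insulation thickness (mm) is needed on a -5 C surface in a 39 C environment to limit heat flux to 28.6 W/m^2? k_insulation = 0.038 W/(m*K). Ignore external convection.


dT = 39 - (-5) = 44 K
thickness = k * dT / q_max * 1000
thickness = 0.038 * 44 / 28.6 * 1000
thickness = 58.5 mm

58.5


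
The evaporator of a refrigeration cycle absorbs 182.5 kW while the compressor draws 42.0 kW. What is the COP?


COP = Q_evap / W
COP = 182.5 / 42.0
COP = 4.345

4.345


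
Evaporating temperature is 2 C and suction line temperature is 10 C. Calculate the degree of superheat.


Superheat = T_suction - T_evap
Superheat = 10 - (2)
Superheat = 8 K

8


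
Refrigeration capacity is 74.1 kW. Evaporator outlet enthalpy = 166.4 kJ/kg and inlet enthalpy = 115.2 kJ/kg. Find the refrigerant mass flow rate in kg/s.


dh = 166.4 - 115.2 = 51.2 kJ/kg
m_dot = Q / dh = 74.1 / 51.2 = 1.4473 kg/s

1.4473


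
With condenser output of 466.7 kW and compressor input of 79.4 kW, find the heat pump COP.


COP_hp = Q_cond / W
COP_hp = 466.7 / 79.4
COP_hp = 5.878

5.878


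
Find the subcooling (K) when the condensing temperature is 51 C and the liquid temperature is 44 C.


Subcooling = T_cond - T_liquid
Subcooling = 51 - 44
Subcooling = 7 K

7


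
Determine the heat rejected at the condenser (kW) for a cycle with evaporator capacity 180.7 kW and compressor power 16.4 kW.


Q_cond = Q_evap + W
Q_cond = 180.7 + 16.4
Q_cond = 197.1 kW

197.1


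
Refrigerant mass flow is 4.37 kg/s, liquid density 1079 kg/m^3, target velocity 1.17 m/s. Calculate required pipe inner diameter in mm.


A = m_dot / (rho * v) = 4.37 / (1079 * 1.17) = 0.003461578068 m^2
d = sqrt(4*A/pi) * 1000
d = 66.4 mm

66.4


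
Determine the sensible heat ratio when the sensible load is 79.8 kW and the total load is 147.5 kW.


SHR = Q_sensible / Q_total
SHR = 79.8 / 147.5
SHR = 0.541

0.541


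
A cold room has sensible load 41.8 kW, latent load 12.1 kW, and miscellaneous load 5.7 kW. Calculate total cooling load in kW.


Q_total = Q_s + Q_l + Q_misc
Q_total = 41.8 + 12.1 + 5.7
Q_total = 59.6 kW

59.6


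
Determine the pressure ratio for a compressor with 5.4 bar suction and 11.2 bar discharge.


PR = P_high / P_low
PR = 11.2 / 5.4
PR = 2.074

2.074


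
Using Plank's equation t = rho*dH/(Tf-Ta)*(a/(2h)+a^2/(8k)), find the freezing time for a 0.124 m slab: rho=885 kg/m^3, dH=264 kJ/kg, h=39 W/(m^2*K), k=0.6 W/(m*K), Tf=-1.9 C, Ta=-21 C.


dT = -1.9 - (-21) = 19.1 K
term1 = a/(2h) = 0.124/(2*39) = 0.00158974359
term2 = a^2/(8k) = 0.124^2/(8*0.6) = 0.003203333333
t = rho*dH*1000/dT * (term1 + term2)
t = 885*264*1000/19.1 * (0.00158974359 + 0.003203333333)
t = 58631 s

58631


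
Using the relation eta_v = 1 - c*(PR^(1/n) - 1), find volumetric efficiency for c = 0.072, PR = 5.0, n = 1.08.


PR^(1/n) = 5.0^(1/1.08) = 4.43807307
eta_v = 1 - 0.072 * (4.43807307 - 1)
eta_v = 0.7525

0.7525


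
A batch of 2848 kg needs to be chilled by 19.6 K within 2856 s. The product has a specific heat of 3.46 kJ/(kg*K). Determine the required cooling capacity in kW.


Q = m * cp * dT / t
Q = 2848 * 3.46 * 19.6 / 2856
Q = 67.626 kW

67.626


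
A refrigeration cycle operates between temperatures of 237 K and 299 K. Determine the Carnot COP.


dT = 299 - 237 = 62 K
COP_carnot = T_cold / dT = 237 / 62
COP_carnot = 3.823

3.823


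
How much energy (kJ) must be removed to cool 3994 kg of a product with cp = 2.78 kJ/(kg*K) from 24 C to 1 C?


dT = 24 - (1) = 23 K
Q = m * cp * dT = 3994 * 2.78 * 23
Q = 255376 kJ

255376


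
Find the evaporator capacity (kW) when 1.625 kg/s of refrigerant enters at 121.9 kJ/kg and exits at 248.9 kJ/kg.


dh = 248.9 - 121.9 = 127.0 kJ/kg
Q_evap = m_dot * dh = 1.625 * 127.0
Q_evap = 206.38 kW

206.38


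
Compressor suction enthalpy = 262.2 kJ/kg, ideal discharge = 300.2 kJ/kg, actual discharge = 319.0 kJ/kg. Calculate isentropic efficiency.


dh_ideal = 300.2 - 262.2 = 38.0 kJ/kg
dh_actual = 319.0 - 262.2 = 56.8 kJ/kg
eta_s = dh_ideal / dh_actual = 38.0 / 56.8
eta_s = 0.669

0.669


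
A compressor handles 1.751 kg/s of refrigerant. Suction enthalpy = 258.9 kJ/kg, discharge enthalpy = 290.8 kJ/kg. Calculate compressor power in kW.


dh = 290.8 - 258.9 = 31.9 kJ/kg
W = m_dot * dh = 1.751 * 31.9 = 55.86 kW

55.86


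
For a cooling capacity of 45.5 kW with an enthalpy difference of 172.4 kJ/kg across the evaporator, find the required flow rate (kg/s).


m_dot = Q / dh
m_dot = 45.5 / 172.4
m_dot = 0.2639 kg/s

0.2639


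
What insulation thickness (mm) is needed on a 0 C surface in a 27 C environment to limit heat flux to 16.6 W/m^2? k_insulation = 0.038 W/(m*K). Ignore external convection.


dT = 27 - (0) = 27 K
thickness = k * dT / q_max * 1000
thickness = 0.038 * 27 / 16.6 * 1000
thickness = 61.8 mm

61.8


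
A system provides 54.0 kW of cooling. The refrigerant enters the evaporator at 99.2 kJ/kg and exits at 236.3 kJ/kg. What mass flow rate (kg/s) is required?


dh = 236.3 - 99.2 = 137.1 kJ/kg
m_dot = Q / dh = 54.0 / 137.1 = 0.3939 kg/s

0.3939


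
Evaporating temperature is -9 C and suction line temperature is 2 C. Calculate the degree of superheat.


Superheat = T_suction - T_evap
Superheat = 2 - (-9)
Superheat = 11 K

11


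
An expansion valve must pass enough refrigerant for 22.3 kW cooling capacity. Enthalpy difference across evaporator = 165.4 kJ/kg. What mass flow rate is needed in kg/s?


m_dot = Q / dh
m_dot = 22.3 / 165.4
m_dot = 0.1348 kg/s

0.1348


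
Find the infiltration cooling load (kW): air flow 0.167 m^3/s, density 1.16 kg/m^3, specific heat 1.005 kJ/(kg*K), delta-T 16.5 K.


Q = V_dot * rho * cp * dT
Q = 0.167 * 1.16 * 1.005 * 16.5
Q = 3.212 kW

3.212


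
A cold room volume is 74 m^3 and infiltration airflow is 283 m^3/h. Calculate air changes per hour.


ACH = flow / volume
ACH = 283 / 74
ACH = 3.824

3.824


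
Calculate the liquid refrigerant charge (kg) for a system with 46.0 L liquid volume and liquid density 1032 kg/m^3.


Charge = V * rho / 1000
Charge = 46.0 * 1032 / 1000
Charge = 47.47 kg

47.47


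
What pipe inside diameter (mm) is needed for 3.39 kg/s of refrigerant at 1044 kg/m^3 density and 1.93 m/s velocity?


A = m_dot / (rho * v) = 3.39 / (1044 * 1.93) = 0.001682448931 m^2
d = sqrt(4*A/pi) * 1000
d = 46.3 mm

46.3


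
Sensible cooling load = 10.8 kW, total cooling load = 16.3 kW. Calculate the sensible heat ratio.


SHR = Q_sensible / Q_total
SHR = 10.8 / 16.3
SHR = 0.663

0.663
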